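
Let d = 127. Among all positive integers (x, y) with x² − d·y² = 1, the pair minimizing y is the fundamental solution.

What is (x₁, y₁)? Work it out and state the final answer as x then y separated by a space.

√127 → a₀=11, period (3,1,2,2,7,11,7,2,2,1,3,22); ℓ=12 even so k=11
k=0  a_k=11  p_k/q_k = 11/1
…
k=2  a_k=1  p_k/q_k = 45/4
…
k=4  a_k=2  p_k/q_k = 293/26
…
k=6  a_k=11  p_k/q_k = 24218/2149
…
k=10  a_k=1  p_k/q_k = 1274561/113099
k=11  a_k=3  p_k/q_k = 4730624/419775
(x₁, y₁) = (4730624, 419775);  4730624² − 127·419775² = 1 ✓

4730624 419775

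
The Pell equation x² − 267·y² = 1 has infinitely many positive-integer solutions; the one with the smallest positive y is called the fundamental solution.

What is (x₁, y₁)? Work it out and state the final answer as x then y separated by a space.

2402 147

√267 → a₀=16, period (2,1,15,1,2,32); ℓ=6 even so k=5
a_0=16:  p_0=16·1+0=16,  q_0=16·0+1=1
…
a_2=1:  p_2=1·33+16=49,  q_2=1·2+1=3
…
a_4=1:  p_4=1·768+49=817,  q_4=1·47+3=50
a_5=2:  p_5=2·817+768=2402,  q_5=2·50+47=147
(x₁, y₁) = (2402, 147);  2402² − 267·147² = 1 ✓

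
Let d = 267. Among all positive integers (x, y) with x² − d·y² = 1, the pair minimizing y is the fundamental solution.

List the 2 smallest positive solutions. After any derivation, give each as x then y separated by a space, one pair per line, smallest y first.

√267 → a₀=16, period (2,1,15,1,2,32); ℓ=6 even so k=5
i=0: a=16 ⇒ p=16, q=1
i=1: a=2 ⇒ p=33, q=2
…
i=4: a=1 ⇒ p=817, q=50
i=5: a=2 ⇒ p=2402, q=147
(x₁, y₁) = (2402, 147);  2402² − 267·147² = 1 ✓
(x_2, y_2) = (2402·2402 + 267·147·147, 2402·147 + 147·2402) = (11539207, 706188)

2402 147
11539207 706188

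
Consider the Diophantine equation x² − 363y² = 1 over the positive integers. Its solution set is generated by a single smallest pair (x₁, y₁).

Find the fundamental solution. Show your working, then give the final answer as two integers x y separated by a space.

362 19

[19; 19,38] for √363; ℓ=2 ⇒ convergent index 1
step 0: (19, 1)  from 19·(1,0) + (0,1)
step 1: (362, 19)  from 19·(19,1) + (1,0)
fundamental: x₁=362, y₁=19  (since 131044 − 363·361 = 1)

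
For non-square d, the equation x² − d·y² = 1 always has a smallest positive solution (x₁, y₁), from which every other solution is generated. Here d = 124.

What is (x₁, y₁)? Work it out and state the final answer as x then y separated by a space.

4620799 414960

√124 = [11; 7,2,1,1,1,…,2,7,22, …], period ℓ=16 (even) → k=15
k=0  a_k=11  p_k/q_k = 11/1
k=1  a_k=7  p_k/q_k = 78/7
…
k=5  a_k=1  p_k/q_k = 657/59
k=6  a_k=3  p_k/q_k = 2383/214
k=7  a_k=1  p_k/q_k = 3040/273
k=8  a_k=4  p_k/q_k = 14543/1306
k=9  a_k=1  p_k/q_k = 17583/1579
…
k=14  a_k=2  p_k/q_k = 626251/56239
k=15  a_k=7  p_k/q_k = 4620799/414960
(x₁, y₁) = (4620799, 414960);  4620799² − 124·414960² = 1 ✓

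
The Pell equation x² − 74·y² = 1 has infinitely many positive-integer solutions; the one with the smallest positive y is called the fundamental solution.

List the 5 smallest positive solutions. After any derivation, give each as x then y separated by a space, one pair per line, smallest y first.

3699 430
27365201 3181140
202447753299 23534073290
1497708451540801 174105071018280
11080046922051092499 1288029291859162150

√74 = [8; 1,1,1,1,16, …], period ℓ=5 (odd) → k=9
k=0  a_k=8  p_k/q_k = 8/1
…
k=2  a_k=1  p_k/q_k = 17/2
…
k=4  a_k=1  p_k/q_k = 43/5
k=5  a_k=16  p_k/q_k = 714/83
k=6  a_k=1  p_k/q_k = 757/88
…
k=8  a_k=1  p_k/q_k = 2228/259
k=9  a_k=1  p_k/q_k = 3699/430
fundamental: x₁=3699, y₁=430  (since 13682601 − 74·184900 = 1)
(x_2, y_2) = (3699·3699 + 74·430·430, 3699·430 + 430·3699) = (27365201, 3181140)
(x_3, y_3) = (3699·27365201 + 74·430·3181140, 3699·3181140 + 430·27365201) = (202447753299, 23534073290)
(x_4, y_4) = (3699·202447753299 + 74·430·23534073290, 3699·23534073290 + 430·202447753299) = (1497708451540801, 174105071018280)
(x_5, y_5) = (3699·1497708451540801 + 74·430·174105071018280, 3699·174105071018280 + 430·1497708451540801) = (11080046922051092499, 1288029291859162150)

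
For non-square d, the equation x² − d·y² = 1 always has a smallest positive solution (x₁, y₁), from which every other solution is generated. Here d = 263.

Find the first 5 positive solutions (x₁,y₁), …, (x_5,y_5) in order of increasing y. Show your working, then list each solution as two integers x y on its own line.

139128 8579
38713200767 2387158224
10772180392483224 664241098768765
2997423827252098776577 184829071176614315616
834051164465087816782726488 51429798028655751907276931

[16; 4,1,1,1,1,15,1,1,1,1,4,32] for √263; ℓ=12 ⇒ convergent index 11
a_0=16:  p_0=16·1+0=16,  q_0=16·0+1=1
…
a_2=1:  p_2=1·65+16=81,  q_2=1·4+1=5
a_3=1:  p_3=1·81+65=146,  q_3=1·5+4=9
a_4=1:  p_4=1·146+81=227,  q_4=1·9+5=14
a_5=1:  p_5=1·227+146=373,  q_5=1·14+9=23
a_6=15:  p_6=15·373+227=5822,  q_6=15·23+14=359
…
a_8=1:  p_8=1·6195+5822=12017,  q_8=1·382+359=741
a_9=1:  p_9=1·12017+6195=18212,  q_9=1·741+382=1123
a_10=1:  p_10=1·18212+12017=30229,  q_10=1·1123+741=1864
a_11=4:  p_11=4·30229+18212=139128,  q_11=4·1864+1123=8579
→ (139128, 8579).  Check: 139128²=19356600384, 263·8579²=19356600383, difference 1.
k=2:  x_2 = 139128·139128+263·8579·8579 = 38713200767,  y_2 = 139128·8579+8579·139128 = 2387158224
k=3:  x_3 = 139128·38713200767+263·8579·2387158224 = 10772180392483224,  y_3 = 139128·2387158224+8579·38713200767 = 664241098768765
k=4:  x_4 = 139128·10772180392483224+263·8579·664241098768765 = 2997423827252098776577,  y_4 = 139128·664241098768765+8579·10772180392483224 = 184829071176614315616
k=5:  x_5 = 139128·2997423827252098776577+263·8579·184829071176614315616 = 834051164465087816782726488,  y_5 = 139128·184829071176614315616+8579·2997423827252098776577 = 51429798028655751907276931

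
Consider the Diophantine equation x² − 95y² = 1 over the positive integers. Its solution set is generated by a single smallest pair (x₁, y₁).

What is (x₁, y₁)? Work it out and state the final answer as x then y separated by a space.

39 4

√95 → a₀=9, period (1,2,1,18); ℓ=4 even so k=3
step 0: (9, 1)  from 9·(1,0) + (0,1)
…
step 2: (29, 3)  from 2·(10,1) + (9,1)
step 3: (39, 4)  from 1·(29,3) + (10,1)
→ (39, 4).  Check: 39²=1521, 95·4²=1520, difference 1.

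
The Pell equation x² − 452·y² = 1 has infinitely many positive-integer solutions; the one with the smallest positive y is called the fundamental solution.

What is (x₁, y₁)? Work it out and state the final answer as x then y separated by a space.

1204353 56648

[21; 3,1,5,3,10,3,5,1,3,42] for √452; ℓ=10 ⇒ convergent index 9
step 0: (21, 1)  from 21·(1,0) + (0,1)
…
step 3: (489, 23)  from 5·(85,4) + (64,3)
step 4: (1552, 73)  from 3·(489,23) + (85,4)
…
step 6: (49579, 2332)  from 3·(16009,753) + (1552,73)
step 7: (263904, 12413)  from 5·(49579,2332) + (16009,753)
step 8: (313483, 14745)  from 1·(263904,12413) + (49579,2332)
step 9: (1204353, 56648)  from 3·(313483,14745) + (263904,12413)
→ (1204353, 56648).  Check: 1204353²=1450466148609, 452·56648²=1450466148608, difference 1.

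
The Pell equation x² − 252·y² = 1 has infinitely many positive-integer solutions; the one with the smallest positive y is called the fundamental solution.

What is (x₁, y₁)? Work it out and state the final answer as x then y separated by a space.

127 8

√252 → a₀=15, period (1,6,1,30); ℓ=4 even so k=3
k=0  a_k=15  p_k/q_k = 15/1
…
k=2  a_k=6  p_k/q_k = 111/7
k=3  a_k=1  p_k/q_k = 127/8
fundamental: x₁=127, y₁=8  (since 16129 − 252·64 = 1)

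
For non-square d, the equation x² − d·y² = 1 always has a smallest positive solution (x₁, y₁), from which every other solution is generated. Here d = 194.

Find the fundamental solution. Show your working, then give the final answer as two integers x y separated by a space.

195 14

[13; 1,12,1,26] for √194; ℓ=4 ⇒ convergent index 3
a_0=13:  p_0=13·1+0=13,  q_0=13·0+1=1
…
a_2=12:  p_2=12·14+13=181,  q_2=12·1+1=13
a_3=1:  p_3=1·181+14=195,  q_3=1·13+1=14
(x₁, y₁) = (195, 14);  195² − 194·14² = 1 ✓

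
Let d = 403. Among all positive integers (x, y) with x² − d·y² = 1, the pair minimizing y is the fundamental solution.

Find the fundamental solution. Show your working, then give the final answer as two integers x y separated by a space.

[20; 13,2,1,3,1,3,1,2,13,40] for √403; ℓ=10 ⇒ convergent index 9
a_0=20:  p_0=20·1+0=20,  q_0=20·0+1=1
a_1=13:  p_1=13·20+1=261,  q_1=13·1+0=13
a_2=2:  p_2=2·261+20=542,  q_2=2·13+1=27
…
a_7=1:  p_7=1·14213+3754=17967,  q_7=1·708+187=895
a_8=2:  p_8=2·17967+14213=50147,  q_8=2·895+708=2498
a_9=13:  p_9=13·50147+17967=669878,  q_9=13·2498+895=33369
→ (669878, 33369).  Check: 669878²=448736534884, 403·33369²=448736534883, difference 1.

669878 33369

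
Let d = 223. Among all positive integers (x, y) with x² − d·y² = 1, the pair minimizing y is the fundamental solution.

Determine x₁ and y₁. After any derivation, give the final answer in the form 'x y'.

224 15

√223 → a₀=14, period (1,13,1,28); ℓ=4 even so k=3
a_0=14:  p_0=14·1+0=14,  q_0=14·0+1=1
a_1=1:  p_1=1·14+1=15,  q_1=1·1+0=1
a_2=13:  p_2=13·15+14=209,  q_2=13·1+1=14
a_3=1:  p_3=1·209+15=224,  q_3=1·14+1=15
fundamental: x₁=224, y₁=15  (since 50176 − 223·225 = 1)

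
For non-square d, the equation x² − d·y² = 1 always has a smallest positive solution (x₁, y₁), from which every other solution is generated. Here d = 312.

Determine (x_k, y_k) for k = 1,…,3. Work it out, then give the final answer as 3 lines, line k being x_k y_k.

√312 → a₀=17, period (1,1,1,34); ℓ=4 even so k=3
a_0=17:  p_0=17·1+0=17,  q_0=17·0+1=1
a_1=1:  p_1=1·17+1=18,  q_1=1·1+0=1
a_2=1:  p_2=1·18+17=35,  q_2=1·1+1=2
a_3=1:  p_3=1·35+18=53,  q_3=1·2+1=3
(x₁, y₁) = (53, 3);  53² − 312·3² = 1 ✓
n=2: (53,3)∘(53,3) = (53·53+312·3·3, 53·3+3·53) = (5617,318)
n=3: (5617,318)∘(53,3) = (53·5617+312·3·318, 53·318+3·5617) = (595349,33705)

53 3
5617 318
595349 33705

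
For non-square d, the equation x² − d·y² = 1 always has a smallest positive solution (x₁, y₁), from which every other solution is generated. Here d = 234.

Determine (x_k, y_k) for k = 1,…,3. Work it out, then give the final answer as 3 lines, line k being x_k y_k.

[15; 3,2,1,2,1,2,3,30] for √234; ℓ=8 ⇒ convergent index 7
step 0: (15, 1)  from 15·(1,0) + (0,1)
step 1: (46, 3)  from 3·(15,1) + (1,0)
…
step 4: (413, 27)  from 2·(153,10) + (107,7)
step 5: (566, 37)  from 1·(413,27) + (153,10)
step 6: (1545, 101)  from 2·(566,37) + (413,27)
step 7: (5201, 340)  from 3·(1545,101) + (566,37)
(x₁, y₁) = (5201, 340);  5201² − 234·340² = 1 ✓
(5201+340√234)^2 = 54100801 + 3536680√234
(5201+340√234)^3 = 562756526801 + 36788545020√234

5201 340
54100801 3536680
562756526801 36788545020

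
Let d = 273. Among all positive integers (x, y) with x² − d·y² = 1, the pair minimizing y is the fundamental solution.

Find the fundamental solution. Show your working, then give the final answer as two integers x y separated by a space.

√273 → a₀=16, period (1,1,10,1,1,32); ℓ=6 even so k=5
k=0  a_k=16  p_k/q_k = 16/1
k=1  a_k=1  p_k/q_k = 17/1
k=2  a_k=1  p_k/q_k = 33/2
…
k=4  a_k=1  p_k/q_k = 380/23
k=5  a_k=1  p_k/q_k = 727/44
fundamental: x₁=727, y₁=44  (since 528529 − 273·1936 = 1)

727 44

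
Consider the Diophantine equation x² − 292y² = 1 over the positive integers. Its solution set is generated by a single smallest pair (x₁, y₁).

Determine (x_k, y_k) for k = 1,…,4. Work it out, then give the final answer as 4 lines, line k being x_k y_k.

[17; 11,2,1,3,8,3,1,2,11,34] for √292; ℓ=10 ⇒ convergent index 9
step 0: (17, 1)  from 17·(1,0) + (0,1)
step 1: (188, 11)  from 11·(17,1) + (1,0)
step 2: (393, 23)  from 2·(188,11) + (17,1)
step 3: (581, 34)  from 1·(393,23) + (188,11)
…
step 5: (17669, 1034)  from 8·(2136,125) + (581,34)
step 6: (55143, 3227)  from 3·(17669,1034) + (2136,125)
step 7: (72812, 4261)  from 1·(55143,3227) + (17669,1034)
step 8: (200767, 11749)  from 2·(72812,4261) + (55143,3227)
step 9: (2281249, 133500)  from 11·(200767,11749) + (72812,4261)
→ (2281249, 133500).  Check: 2281249²=5204097000001, 292·133500²=5204097000000, difference 1.
(x_2, y_2) = (2281249·2281249 + 292·133500·133500, 2281249·133500 + 133500·2281249) = (10408194000001, 609093483000)
(x_3, y_3) = (2281249·10408194000001 + 292·133500·609093483000, 2281249·609093483000 + 133500·10408194000001) = (47487364308614281249, 2778987798000400500)
(x_4, y_4) = (2281249·47487364308614281249 + 292·133500·2778987798000400500, 2281249·2778987798000400500 + 133500·47487364308614281249) = (216661004683313632776000001, 12679126270400622186966000)

2281249 133500
10408194000001 609093483000
47487364308614281249 2778987798000400500
216661004683313632776000001 12679126270400622186966000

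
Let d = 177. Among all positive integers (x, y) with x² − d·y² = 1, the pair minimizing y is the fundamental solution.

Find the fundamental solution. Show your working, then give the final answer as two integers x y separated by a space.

√177 = [13; 3,3,2,8,2,3,3,26, …], period ℓ=8 (even) → k=7
a_0=13:  p_0=13·1+0=13,  q_0=13·0+1=1
…
a_2=3:  p_2=3·40+13=133,  q_2=3·3+1=10
…
a_4=8:  p_4=8·306+133=2581,  q_4=8·23+10=194
…
a_6=3:  p_6=3·5468+2581=18985,  q_6=3·411+194=1427
a_7=3:  p_7=3·18985+5468=62423,  q_7=3·1427+411=4692
fundamental: x₁=62423, y₁=4692  (since 3896630929 − 177·22014864 = 1)

62423 4692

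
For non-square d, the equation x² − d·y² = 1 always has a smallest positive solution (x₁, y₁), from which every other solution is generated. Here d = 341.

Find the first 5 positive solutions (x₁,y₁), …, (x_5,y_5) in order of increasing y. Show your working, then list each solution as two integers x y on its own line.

[18; 2,6,1,8,2,…,6,2,36] for √341; ℓ=14 ⇒ convergent index 13
step 0: (18, 1)  from 18·(1,0) + (0,1)
…
step 2: (240, 13)  from 6·(37,2) + (18,1)
step 3: (277, 15)  from 1·(240,13) + (37,2)
…
step 7: (20479, 1109)  from 2·(7645,414) + (5189,281)
…
step 10: (641940, 34763)  from 8·(76727,4155) + (28124,1523)
…
step 12: (4953942, 268271)  from 6·(718667,38918) + (641940,34763)
step 13: (10626551, 575460)  from 2·(4953942,268271) + (718667,38918)
fundamental: x₁=10626551, y₁=575460  (since 112923586155601 − 341·331154211600 = 1)
k=2:  x_2 = 10626551·10626551+341·575460·575460 = 225847172311201,  y_2 = 10626551·575460+575460·10626551 = 12230310076920
k=3:  x_3 = 10626551·225847172311201+341·575460·12230310076920 = 4799952989541519968951,  y_3 = 10626551·12230310076920+575460·225847172311201 = 259932027556408030380
k=4:  x_4 = 10626551·4799952989541519968951+341·575460·259932027556408030380 = 102013890481930631287980124801,  y_4 = 10626551·259932027556408030380+575460·4799952989541519968951 = 5524361894723138392975161840
k=5:  x_5 = 10626551·102013890481930631287980124801+341·575460·5524361894723138392975161840 = 2168111619829296063734843424848413751,  y_5 = 10626551·5524361894723138392975161840+575460·102013890481930631287980124801 = 117409826833463862093989641643997300

10626551 575460
225847172311201 12230310076920
4799952989541519968951 259932027556408030380
102013890481930631287980124801 5524361894723138392975161840
2168111619829296063734843424848413751 117409826833463862093989641643997300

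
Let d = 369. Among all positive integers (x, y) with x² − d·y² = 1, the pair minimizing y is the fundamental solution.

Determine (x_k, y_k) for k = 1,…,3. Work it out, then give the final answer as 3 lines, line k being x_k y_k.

√369 → a₀=19, period (4,1,3,2,7,4,7,2,3,1,4,38); ℓ=12 even so k=11
i=0: a=19 ⇒ p=19, q=1
…
i=2: a=1 ⇒ p=96, q=5
i=3: a=3 ⇒ p=365, q=19
…
i=5: a=7 ⇒ p=6147, q=320
i=6: a=4 ⇒ p=25414, q=1323
i=7: a=7 ⇒ p=184045, q=9581
i=8: a=2 ⇒ p=393504, q=20485
i=9: a=3 ⇒ p=1364557, q=71036
i=10: a=1 ⇒ p=1758061, q=91521
i=11: a=4 ⇒ p=8396801, q=437120
fundamental: x₁=8396801, y₁=437120  (since 70506267033601 − 369·191073894400 = 1)
k=2:  x_2 = 8396801·8396801+369·437120·437120 = 141012534067201,  y_2 = 8396801·437120+437120·8396801 = 7340819306240
k=3:  x_3 = 8396801·141012534067201+369·437120·7340819306240 = 2368108374136006451201,  y_3 = 8396801·7340819306240+437120·141012534067201 = 123278797782910239360

8396801 437120
141012534067201 7340819306240
2368108374136006451201 123278797782910239360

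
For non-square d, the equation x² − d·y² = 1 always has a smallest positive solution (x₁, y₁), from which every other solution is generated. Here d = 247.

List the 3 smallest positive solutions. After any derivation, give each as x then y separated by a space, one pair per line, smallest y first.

85292 5427
14549450527 925759368
2481903468612476 157919736025485

√247 = [15; 1,2,1,1,9,1,9,1,1,2,1,30, …], period ℓ=12 (even) → k=11
a_0=15:  p_0=15·1+0=15,  q_0=15·0+1=1
…
a_3=1:  p_3=1·47+16=63,  q_3=1·3+1=4
a_4=1:  p_4=1·63+47=110,  q_4=1·4+3=7
…
a_9=1:  p_9=1·12683+11520=24203,  q_9=1·807+733=1540
a_10=2:  p_10=2·24203+12683=61089,  q_10=2·1540+807=3887
a_11=1:  p_11=1·61089+24203=85292,  q_11=1·3887+1540=5427
fundamental: x₁=85292, y₁=5427  (since 7274725264 − 247·29452329 = 1)
(x_2, y_2) = (85292·85292 + 247·5427·5427, 85292·5427 + 5427·85292) = (14549450527, 925759368)
(x_3, y_3) = (85292·14549450527 + 247·5427·925759368, 85292·925759368 + 5427·14549450527) = (2481903468612476, 157919736025485)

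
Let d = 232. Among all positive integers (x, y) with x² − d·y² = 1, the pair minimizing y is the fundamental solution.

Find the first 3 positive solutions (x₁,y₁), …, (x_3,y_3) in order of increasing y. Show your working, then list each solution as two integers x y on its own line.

√232 → a₀=15, period (4,3,7,3,4,30); ℓ=6 even so k=5
i=0: a=15 ⇒ p=15, q=1
…
i=4: a=3 ⇒ p=4539, q=298
i=5: a=4 ⇒ p=19603, q=1287
fundamental: x₁=19603, y₁=1287  (since 384277609 − 232·1656369 = 1)
k=2:  x_2 = 19603·19603+232·1287·1287 = 768555217,  y_2 = 19603·1287+1287·19603 = 50458122
k=3:  x_3 = 19603·768555217+232·1287·50458122 = 30131975818099,  y_3 = 19603·50458122+1287·768555217 = 1978261129845

19603 1287
768555217 50458122
30131975818099 1978261129845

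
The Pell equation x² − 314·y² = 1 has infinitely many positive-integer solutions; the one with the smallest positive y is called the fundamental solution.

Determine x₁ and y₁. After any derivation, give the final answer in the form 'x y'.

√314 = [17; 1,2,1,1,2,1,34, …], period ℓ=7 (odd) → k=13
step 0: (17, 1)  from 17·(1,0) + (0,1)
step 1: (18, 1)  from 1·(17,1) + (1,0)
step 2: (53, 3)  from 2·(18,1) + (17,1)
step 3: (71, 4)  from 1·(53,3) + (18,1)
step 4: (124, 7)  from 1·(71,4) + (53,3)
step 5: (319, 18)  from 2·(124,7) + (71,4)
step 6: (443, 25)  from 1·(319,18) + (124,7)
step 7: (15381, 868)  from 34·(443,25) + (319,18)
step 8: (15824, 893)  from 1·(15381,868) + (443,25)
step 9: (47029, 2654)  from 2·(15824,893) + (15381,868)
step 10: (62853, 3547)  from 1·(47029,2654) + (15824,893)
step 11: (109882, 6201)  from 1·(62853,3547) + (47029,2654)
step 12: (282617, 15949)  from 2·(109882,6201) + (62853,3547)
step 13: (392499, 22150)  from 1·(282617,15949) + (109882,6201)
(x₁, y₁) = (392499, 22150);  392499² − 314·22150² = 1 ✓

392499 22150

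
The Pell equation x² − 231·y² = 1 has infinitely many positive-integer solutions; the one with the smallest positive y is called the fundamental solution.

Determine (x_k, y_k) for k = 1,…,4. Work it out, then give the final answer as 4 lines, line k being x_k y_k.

76 5
11551 760
1755676 115515
266851201 17557520

√231 → a₀=15, period (5,30); ℓ=2 even so k=1
step 0: (15, 1)  from 15·(1,0) + (0,1)
step 1: (76, 5)  from 5·(15,1) + (1,0)
→ (76, 5).  Check: 76²=5776, 231·5²=5775, difference 1.
k=2:  x_2 = 76·76+231·5·5 = 11551,  y_2 = 76·5+5·76 = 760
k=3:  x_3 = 76·11551+231·5·760 = 1755676,  y_3 = 76·760+5·11551 = 115515
k=4:  x_4 = 76·1755676+231·5·115515 = 266851201,  y_4 = 76·115515+5·1755676 = 17557520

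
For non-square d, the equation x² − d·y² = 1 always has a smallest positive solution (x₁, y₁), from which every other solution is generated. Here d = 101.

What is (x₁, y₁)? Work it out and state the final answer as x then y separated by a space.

201 20

√101 → a₀=10, period (20); ℓ=1 odd so k=1
step 0: (10, 1)  from 10·(1,0) + (0,1)
step 1: (201, 20)  from 20·(10,1) + (1,0)
→ (201, 20).  Check: 201²=40401, 101·20²=40400, difference 1.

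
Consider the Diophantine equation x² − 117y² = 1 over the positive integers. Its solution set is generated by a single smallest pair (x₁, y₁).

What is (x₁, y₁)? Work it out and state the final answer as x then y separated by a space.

649 60

√117 → a₀=10, period (1,4,2,4,1,20); ℓ=6 even so k=5
a_0=10:  p_0=10·1+0=10,  q_0=10·0+1=1
a_1=1:  p_1=1·10+1=11,  q_1=1·1+0=1
…
a_4=4:  p_4=4·119+54=530,  q_4=4·11+5=49
a_5=1:  p_5=1·530+119=649,  q_5=1·49+11=60
(x₁, y₁) = (649, 60);  649² − 117·60² = 1 ✓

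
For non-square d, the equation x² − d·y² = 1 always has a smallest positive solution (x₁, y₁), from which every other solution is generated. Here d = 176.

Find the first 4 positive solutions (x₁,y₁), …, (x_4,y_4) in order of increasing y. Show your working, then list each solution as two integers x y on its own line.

199 15
79201 5970
31521799 2376045
12545596801 945659940

√176 = [13; 3,1,3,26, …], period ℓ=4 (even) → k=3
step 0: (13, 1)  from 13·(1,0) + (0,1)
…
step 2: (53, 4)  from 1·(40,3) + (13,1)
step 3: (199, 15)  from 3·(53,4) + (40,3)
→ (199, 15).  Check: 199²=39601, 176·15²=39600, difference 1.
(x_2, y_2) = (199·199 + 176·15·15, 199·15 + 15·199) = (79201, 5970)
(x_3, y_3) = (199·79201 + 176·15·5970, 199·5970 + 15·79201) = (31521799, 2376045)
(x_4, y_4) = (199·31521799 + 176·15·2376045, 199·2376045 + 15·31521799) = (12545596801, 945659940)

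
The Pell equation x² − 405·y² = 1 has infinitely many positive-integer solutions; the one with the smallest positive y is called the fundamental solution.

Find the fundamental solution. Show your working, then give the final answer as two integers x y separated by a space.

161 8

d=405: √d = [20; 8,40] (ℓ=2, even), read p_1/q_1
a_0=20:  p_0=20·1+0=20,  q_0=20·0+1=1
a_1=8:  p_1=8·20+1=161,  q_1=8·1+0=8
fundamental: x₁=161, y₁=8  (since 25921 − 405·64 = 1)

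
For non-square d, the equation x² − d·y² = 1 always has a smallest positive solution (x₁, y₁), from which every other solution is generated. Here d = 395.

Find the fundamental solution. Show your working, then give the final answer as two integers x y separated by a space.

159 8

√395 = [19; 1,6,1,38, …], period ℓ=4 (even) → k=3
k=0  a_k=19  p_k/q_k = 19/1
k=1  a_k=1  p_k/q_k = 20/1
k=2  a_k=6  p_k/q_k = 139/7
k=3  a_k=1  p_k/q_k = 159/8
fundamental: x₁=159, y₁=8  (since 25281 − 395·64 = 1)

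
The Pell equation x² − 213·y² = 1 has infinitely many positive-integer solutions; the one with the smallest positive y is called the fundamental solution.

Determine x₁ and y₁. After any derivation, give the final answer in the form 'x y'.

√213 = [14; 1,1,2,6,1,8,1,6,2,1,1,28, …], period ℓ=12 (even) → k=11
k=0  a_k=14  p_k/q_k = 14/1
…
k=2  a_k=1  p_k/q_k = 29/2
k=3  a_k=2  p_k/q_k = 73/5
…
k=6  a_k=8  p_k/q_k = 4787/328
k=7  a_k=1  p_k/q_k = 5327/365
k=8  a_k=6  p_k/q_k = 36749/2518
k=9  a_k=2  p_k/q_k = 78825/5401
k=10  a_k=1  p_k/q_k = 115574/7919
k=11  a_k=1  p_k/q_k = 194399/13320
(x₁, y₁) = (194399, 13320);  194399² − 213·13320² = 1 ✓

194399 13320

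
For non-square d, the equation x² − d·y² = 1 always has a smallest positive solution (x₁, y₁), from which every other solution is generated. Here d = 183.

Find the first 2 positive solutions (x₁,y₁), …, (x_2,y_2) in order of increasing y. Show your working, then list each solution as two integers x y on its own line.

487 36
474337 35064

√183 = [13; 1,1,8,1,1,26, …], period ℓ=6 (even) → k=5
i=0: a=13 ⇒ p=13, q=1
i=1: a=1 ⇒ p=14, q=1
i=2: a=1 ⇒ p=27, q=2
…
i=4: a=1 ⇒ p=257, q=19
i=5: a=1 ⇒ p=487, q=36
fundamental: x₁=487, y₁=36  (since 237169 − 183·1296 = 1)
(487+36√183)^2 = 474337 + 35064√183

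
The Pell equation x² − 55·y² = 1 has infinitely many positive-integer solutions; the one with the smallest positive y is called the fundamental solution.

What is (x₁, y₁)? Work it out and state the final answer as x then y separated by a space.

√55 = [7; 2,2,2,14, …], period ℓ=4 (even) → k=3
a_0=7:  p_0=7·1+0=7,  q_0=7·0+1=1
…
a_2=2:  p_2=2·15+7=37,  q_2=2·2+1=5
a_3=2:  p_3=2·37+15=89,  q_3=2·5+2=12
fundamental: x₁=89, y₁=12  (since 7921 − 55·144 = 1)

89 12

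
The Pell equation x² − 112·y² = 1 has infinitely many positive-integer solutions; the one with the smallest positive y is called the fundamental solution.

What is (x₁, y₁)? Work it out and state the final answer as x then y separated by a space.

127 12

√112 = [10; 1,1,2,1,1,20, …], period ℓ=6 (even) → k=5
a_0=10:  p_0=10·1+0=10,  q_0=10·0+1=1
a_1=1:  p_1=1·10+1=11,  q_1=1·1+0=1
a_2=1:  p_2=1·11+10=21,  q_2=1·1+1=2
a_3=2:  p_3=2·21+11=53,  q_3=2·2+1=5
a_4=1:  p_4=1·53+21=74,  q_4=1·5+2=7
a_5=1:  p_5=1·74+53=127,  q_5=1·7+5=12
→ (127, 12).  Check: 127²=16129, 112·12²=16128, difference 1.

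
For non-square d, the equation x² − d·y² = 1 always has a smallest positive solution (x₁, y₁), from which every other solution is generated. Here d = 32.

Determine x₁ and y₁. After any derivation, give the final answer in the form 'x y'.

17 3

[5; 1,1,1,10] for √32; ℓ=4 ⇒ convergent index 3
i=0: a=5 ⇒ p=5, q=1
i=1: a=1 ⇒ p=6, q=1
i=2: a=1 ⇒ p=11, q=2
i=3: a=1 ⇒ p=17, q=3
(x₁, y₁) = (17, 3);  17² − 32·3² = 1 ✓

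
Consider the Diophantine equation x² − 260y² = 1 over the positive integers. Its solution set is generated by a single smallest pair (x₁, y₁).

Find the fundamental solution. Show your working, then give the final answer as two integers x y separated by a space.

√260 = [16; 8,32, …], period ℓ=2 (even) → k=1
i=0: a=16 ⇒ p=16, q=1
i=1: a=8 ⇒ p=129, q=8
fundamental: x₁=129, y₁=8  (since 16641 − 260·64 = 1)

129 8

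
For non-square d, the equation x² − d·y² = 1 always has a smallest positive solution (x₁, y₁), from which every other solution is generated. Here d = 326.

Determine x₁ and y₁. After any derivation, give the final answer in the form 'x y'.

325 18

√326 = [18; 18,36, …], period ℓ=2 (even) → k=1
step 0: (18, 1)  from 18·(1,0) + (0,1)
step 1: (325, 18)  from 18·(18,1) + (1,0)
(x₁, y₁) = (325, 18);  325² − 326·18² = 1 ✓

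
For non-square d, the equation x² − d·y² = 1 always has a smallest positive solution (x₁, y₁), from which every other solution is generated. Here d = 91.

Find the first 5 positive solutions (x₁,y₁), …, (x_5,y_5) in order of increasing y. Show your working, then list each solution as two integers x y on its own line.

1574 165
4954951 519420
15598184174 1635133995
49103078824801 5147401296840
154576476542289374 16204017647318325

[9; 1,1,5,1,5,1,1,18] for √91; ℓ=8 ⇒ convergent index 7
k=0  a_k=9  p_k/q_k = 9/1
k=1  a_k=1  p_k/q_k = 10/1
k=2  a_k=1  p_k/q_k = 19/2
k=3  a_k=5  p_k/q_k = 105/11
k=4  a_k=1  p_k/q_k = 124/13
k=5  a_k=5  p_k/q_k = 725/76
k=6  a_k=1  p_k/q_k = 849/89
k=7  a_k=1  p_k/q_k = 1574/165
(x₁, y₁) = (1574, 165);  1574² − 91·165² = 1 ✓
k=2:  x_2 = 1574·1574+91·165·165 = 4954951,  y_2 = 1574·165+165·1574 = 519420
k=3:  x_3 = 1574·4954951+91·165·519420 = 15598184174,  y_3 = 1574·519420+165·4954951 = 1635133995
k=4:  x_4 = 1574·15598184174+91·165·1635133995 = 49103078824801,  y_4 = 1574·1635133995+165·15598184174 = 5147401296840
k=5:  x_5 = 1574·49103078824801+91·165·5147401296840 = 154576476542289374,  y_5 = 1574·5147401296840+165·49103078824801 = 16204017647318325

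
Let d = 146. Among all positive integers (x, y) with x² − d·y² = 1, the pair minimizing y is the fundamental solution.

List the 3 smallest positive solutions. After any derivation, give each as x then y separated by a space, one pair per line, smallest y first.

[12; 12,24] for √146; ℓ=2 ⇒ convergent index 1
k=0  a_k=12  p_k/q_k = 12/1
k=1  a_k=12  p_k/q_k = 145/12
→ (145, 12).  Check: 145²=21025, 146·12²=21024, difference 1.
n=2: (145,12)∘(145,12) = (145·145+146·12·12, 145·12+12·145) = (42049,3480)
n=3: (42049,3480)∘(145,12) = (145·42049+146·12·3480, 145·3480+12·42049) = (12194065,1009188)

145 12
42049 3480
12194065 1009188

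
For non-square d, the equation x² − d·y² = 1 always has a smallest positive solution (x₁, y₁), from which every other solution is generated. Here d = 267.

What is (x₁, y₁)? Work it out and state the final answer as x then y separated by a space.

2402 147

√267 → a₀=16, period (2,1,15,1,2,32); ℓ=6 even so k=5
a_0=16:  p_0=16·1+0=16,  q_0=16·0+1=1
a_1=2:  p_1=2·16+1=33,  q_1=2·1+0=2
a_2=1:  p_2=1·33+16=49,  q_2=1·2+1=3
a_3=15:  p_3=15·49+33=768,  q_3=15·3+2=47
a_4=1:  p_4=1·768+49=817,  q_4=1·47+3=50
a_5=2:  p_5=2·817+768=2402,  q_5=2·50+47=147
→ (2402, 147).  Check: 2402²=5769604, 267·147²=5769603, difference 1.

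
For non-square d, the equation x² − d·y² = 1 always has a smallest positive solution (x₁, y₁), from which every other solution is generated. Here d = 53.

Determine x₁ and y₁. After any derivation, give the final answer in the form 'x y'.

66249 9100

d=53: √d = [7; 3,1,1,3,14] (ℓ=5, odd), read p_9/q_9
i=0: a=7 ⇒ p=7, q=1
…
i=6: a=3 ⇒ p=7979, q=1096
…
i=8: a=1 ⇒ p=18557, q=2549
i=9: a=3 ⇒ p=66249, q=9100
→ (66249, 9100).  Check: 66249²=4388930001, 53·9100²=4388930000, difference 1.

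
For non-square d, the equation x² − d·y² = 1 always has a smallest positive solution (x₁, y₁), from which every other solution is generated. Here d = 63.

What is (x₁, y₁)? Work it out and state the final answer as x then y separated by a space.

8 1

d=63: √d = [7; 1,14] (ℓ=2, even), read p_1/q_1
k=0  a_k=7  p_k/q_k = 7/1
k=1  a_k=1  p_k/q_k = 8/1
→ (8, 1).  Check: 8²=64, 63·1²=63, difference 1.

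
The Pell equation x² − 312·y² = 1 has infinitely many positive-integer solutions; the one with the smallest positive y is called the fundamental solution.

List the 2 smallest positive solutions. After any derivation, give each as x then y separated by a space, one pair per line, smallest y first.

d=312: √d = [17; 1,1,1,34] (ℓ=4, even), read p_3/q_3
k=0  a_k=17  p_k/q_k = 17/1
…
k=2  a_k=1  p_k/q_k = 35/2
k=3  a_k=1  p_k/q_k = 53/3
→ (53, 3).  Check: 53²=2809, 312·3²=2808, difference 1.
(x_2, y_2) = (53·53 + 312·3·3, 53·3 + 3·53) = (5617, 318)

53 3
5617 318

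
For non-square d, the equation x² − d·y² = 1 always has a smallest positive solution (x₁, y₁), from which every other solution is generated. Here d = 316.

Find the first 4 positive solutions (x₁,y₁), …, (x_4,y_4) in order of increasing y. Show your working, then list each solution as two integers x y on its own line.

√316 = [17; 1,3,2,8,2,3,1,34, …], period ℓ=8 (even) → k=7
a_0=17:  p_0=17·1+0=17,  q_0=17·0+1=1
a_1=1:  p_1=1·17+1=18,  q_1=1·1+0=1
…
a_4=8:  p_4=8·160+71=1351,  q_4=8·9+4=76
…
a_6=3:  p_6=3·2862+1351=9937,  q_6=3·161+76=559
a_7=1:  p_7=1·9937+2862=12799,  q_7=1·559+161=720
(x₁, y₁) = (12799, 720);  12799² − 316·720² = 1 ✓
(x_2, y_2) = (12799·12799 + 316·720·720, 12799·720 + 720·12799) = (327628801, 18430560)
(x_3, y_3) = (12799·327628801 + 316·720·18430560, 12799·18430560 + 720·327628801) = (8386642035199, 471785474160)
(x_4, y_4) = (12799·8386642035199 + 316·720·471785474160, 12799·471785474160 + 720·8386642035199) = (214681262489395201, 12076764549117120)

12799 720
327628801 18430560
8386642035199 471785474160
214681262489395201 12076764549117120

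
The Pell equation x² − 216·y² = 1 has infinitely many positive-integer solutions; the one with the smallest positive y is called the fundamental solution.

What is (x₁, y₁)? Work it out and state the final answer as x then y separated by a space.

485 33

√216 = [14; 1,2,3,2,1,28, …], period ℓ=6 (even) → k=5
k=0  a_k=14  p_k/q_k = 14/1
…
k=2  a_k=2  p_k/q_k = 44/3
k=3  a_k=3  p_k/q_k = 147/10
k=4  a_k=2  p_k/q_k = 338/23
k=5  a_k=1  p_k/q_k = 485/33
fundamental: x₁=485, y₁=33  (since 235225 − 216·1089 = 1)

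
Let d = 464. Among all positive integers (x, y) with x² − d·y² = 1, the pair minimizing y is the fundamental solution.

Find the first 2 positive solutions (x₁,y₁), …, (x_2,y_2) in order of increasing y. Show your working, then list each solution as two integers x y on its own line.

9801 455
192119201 8918910

d=464: √d = [21; 1,1,5,1,1,1,5,1,1,42] (ℓ=10, even), read p_9/q_9
a_0=21:  p_0=21·1+0=21,  q_0=21·0+1=1
a_1=1:  p_1=1·21+1=22,  q_1=1·1+0=1
a_2=1:  p_2=1·22+21=43,  q_2=1·1+1=2
a_3=5:  p_3=5·43+22=237,  q_3=5·2+1=11
…
a_7=5:  p_7=5·797+517=4502,  q_7=5·37+24=209
a_8=1:  p_8=1·4502+797=5299,  q_8=1·209+37=246
a_9=1:  p_9=1·5299+4502=9801,  q_9=1·246+209=455
(x₁, y₁) = (9801, 455);  9801² − 464·455² = 1 ✓
n=2: (9801,455)∘(9801,455) = (9801·9801+464·455·455, 9801·455+455·9801) = (192119201,8918910)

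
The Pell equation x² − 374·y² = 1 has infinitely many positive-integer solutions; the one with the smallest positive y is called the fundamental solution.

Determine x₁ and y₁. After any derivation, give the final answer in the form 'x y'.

3365 174

√374 = [19; 2,1,18,1,2,38, …], period ℓ=6 (even) → k=5
a_0=19:  p_0=19·1+0=19,  q_0=19·0+1=1
…
a_4=1:  p_4=1·1083+58=1141,  q_4=1·56+3=59
a_5=2:  p_5=2·1141+1083=3365,  q_5=2·59+56=174
→ (3365, 174).  Check: 3365²=11323225, 374·174²=11323224, difference 1.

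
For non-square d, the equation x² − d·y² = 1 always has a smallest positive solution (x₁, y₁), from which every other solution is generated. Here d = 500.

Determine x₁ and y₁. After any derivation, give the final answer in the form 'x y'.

√500 = [22; 2,1,3,2,1,…,1,2,44, …], period ℓ=14 (even) → k=13
step 0: (22, 1)  from 22·(1,0) + (0,1)
step 1: (45, 2)  from 2·(22,1) + (1,0)
step 2: (67, 3)  from 1·(45,2) + (22,1)
…
step 4: (559, 25)  from 2·(246,11) + (67,3)
step 5: (805, 36)  from 1·(559,25) + (246,11)
…
step 7: (14445, 646)  from 10·(1364,61) + (805,36)
step 8: (15809, 707)  from 1·(14445,646) + (1364,61)
step 9: (30254, 1353)  from 1·(15809,707) + (14445,646)
…
step 11: (259205, 11592)  from 3·(76317,3413) + (30254,1353)
step 12: (335522, 15005)  from 1·(259205,11592) + (76317,3413)
step 13: (930249, 41602)  from 2·(335522,15005) + (259205,11592)
fundamental: x₁=930249, y₁=41602  (since 865363202001 − 500·1730726404 = 1)

930249 41602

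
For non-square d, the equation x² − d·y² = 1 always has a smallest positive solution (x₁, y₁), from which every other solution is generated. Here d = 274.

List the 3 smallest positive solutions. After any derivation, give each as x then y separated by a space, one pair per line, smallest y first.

3959299 239190
31352097142801 1894049455620
248264653730785753699 14998216231173381570

√274 → a₀=16, period (1,1,4,4,1,1,32); ℓ=7 odd so k=13
a_0=16:  p_0=16·1+0=16,  q_0=16·0+1=1
…
a_5=1:  p_5=1·629+149=778,  q_5=1·38+9=47
…
a_8=1:  p_8=1·45802+1407=47209,  q_8=1·2767+85=2852
a_9=1:  p_9=1·47209+45802=93011,  q_9=1·2852+2767=5619
…
a_12=1:  p_12=1·1770023+419253=2189276,  q_12=1·106931+25328=132259
a_13=1:  p_13=1·2189276+1770023=3959299,  q_13=1·132259+106931=239190
→ (3959299, 239190).  Check: 3959299²=15676048571401, 274·239190²=15676048571400, difference 1.
k=2:  x_2 = 3959299·3959299+274·239190·239190 = 31352097142801,  y_2 = 3959299·239190+239190·3959299 = 1894049455620
k=3:  x_3 = 3959299·31352097142801+274·239190·1894049455620 = 248264653730785753699,  y_3 = 3959299·1894049455620+239190·31352097142801 = 14998216231173381570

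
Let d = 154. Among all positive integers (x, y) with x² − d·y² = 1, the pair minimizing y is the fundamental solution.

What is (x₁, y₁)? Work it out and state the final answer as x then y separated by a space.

21295 1716

√154 → a₀=12, period (2,2,3,1,2,1,3,2,2,24); ℓ=10 even so k=9
k=0  a_k=12  p_k/q_k = 12/1
k=1  a_k=2  p_k/q_k = 25/2
k=2  a_k=2  p_k/q_k = 62/5
…
k=5  a_k=2  p_k/q_k = 757/61
…
k=7  a_k=3  p_k/q_k = 3847/310
k=8  a_k=2  p_k/q_k = 8724/703
k=9  a_k=2  p_k/q_k = 21295/1716
(x₁, y₁) = (21295, 1716);  21295² − 154·1716² = 1 ✓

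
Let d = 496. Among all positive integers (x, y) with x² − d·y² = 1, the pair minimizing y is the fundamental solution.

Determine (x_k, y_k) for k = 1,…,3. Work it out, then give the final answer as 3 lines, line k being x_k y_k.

4620799 207480
42703566796801 1917446753040
394649197502177907199 17720272078000750440

d=496: √d = [22; 3,1,2,4,1,…,1,3,44] (ℓ=16, even), read p_15/q_15
a_0=22:  p_0=22·1+0=22,  q_0=22·0+1=1
…
a_2=1:  p_2=1·67+22=89,  q_2=1·3+1=4
…
a_4=4:  p_4=4·245+89=1069,  q_4=4·11+4=48
…
a_6=1:  p_6=1·1314+1069=2383,  q_6=1·59+48=107
a_7=2:  p_7=2·2383+1314=6080,  q_7=2·107+59=273
a_8=2:  p_8=2·6080+2383=14543,  q_8=2·273+107=653
…
a_11=1:  p_11=1·49709+35166=84875,  q_11=1·2232+1579=3811
a_12=4:  p_12=4·84875+49709=389209,  q_12=4·3811+2232=17476
a_13=2:  p_13=2·389209+84875=863293,  q_13=2·17476+3811=38763
a_14=1:  p_14=1·863293+389209=1252502,  q_14=1·38763+17476=56239
a_15=3:  p_15=3·1252502+863293=4620799,  q_15=3·56239+38763=207480
(x₁, y₁) = (4620799, 207480);  4620799² − 496·207480² = 1 ✓
k=2:  x_2 = 4620799·4620799+496·207480·207480 = 42703566796801,  y_2 = 4620799·207480+207480·4620799 = 1917446753040
k=3:  x_3 = 4620799·42703566796801+496·207480·1917446753040 = 394649197502177907199,  y_3 = 4620799·1917446753040+207480·42703566796801 = 17720272078000750440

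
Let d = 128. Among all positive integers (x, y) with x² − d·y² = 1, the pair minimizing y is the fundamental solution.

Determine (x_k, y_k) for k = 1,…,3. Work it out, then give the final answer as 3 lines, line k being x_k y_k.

577 51
665857 58854
768398401 67917465

√128 = [11; 3,5,3,22, …], period ℓ=4 (even) → k=3
k=0  a_k=11  p_k/q_k = 11/1
k=1  a_k=3  p_k/q_k = 34/3
k=2  a_k=5  p_k/q_k = 181/16
k=3  a_k=3  p_k/q_k = 577/51
→ (577, 51).  Check: 577²=332929, 128·51²=332928, difference 1.
(577+51√128)^2 = 665857 + 58854√128
(577+51√128)^3 = 768398401 + 67917465√128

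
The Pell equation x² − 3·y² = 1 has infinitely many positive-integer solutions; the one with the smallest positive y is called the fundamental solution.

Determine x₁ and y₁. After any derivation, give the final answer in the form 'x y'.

2 1

[1; 1,2] for √3; ℓ=2 ⇒ convergent index 1
a_0=1:  p_0=1·1+0=1,  q_0=1·0+1=1
a_1=1:  p_1=1·1+1=2,  q_1=1·1+0=1
→ (2, 1).  Check: 2²=4, 3·1²=3, difference 1.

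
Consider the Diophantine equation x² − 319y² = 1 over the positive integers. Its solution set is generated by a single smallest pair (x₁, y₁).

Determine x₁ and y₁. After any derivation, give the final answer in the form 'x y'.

√319 = [17; 1,6,5,1,4,…,6,1,34, …], period ℓ=14 (even) → k=13
i=0: a=17 ⇒ p=17, q=1
i=1: a=1 ⇒ p=18, q=1
i=2: a=6 ⇒ p=125, q=7
i=3: a=5 ⇒ p=643, q=36
i=4: a=1 ⇒ p=768, q=43
i=5: a=4 ⇒ p=3715, q=208
i=6: a=3 ⇒ p=11913, q=667
i=7: a=1 ⇒ p=15628, q=875
…
i=9: a=4 ⇒ p=250816, q=14043
i=10: a=1 ⇒ p=309613, q=17335
i=11: a=5 ⇒ p=1798881, q=100718
i=12: a=6 ⇒ p=11102899, q=621643
i=13: a=1 ⇒ p=12901780, q=722361
(x₁, y₁) = (12901780, 722361);  12901780² − 319·722361² = 1 ✓

12901780 722361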